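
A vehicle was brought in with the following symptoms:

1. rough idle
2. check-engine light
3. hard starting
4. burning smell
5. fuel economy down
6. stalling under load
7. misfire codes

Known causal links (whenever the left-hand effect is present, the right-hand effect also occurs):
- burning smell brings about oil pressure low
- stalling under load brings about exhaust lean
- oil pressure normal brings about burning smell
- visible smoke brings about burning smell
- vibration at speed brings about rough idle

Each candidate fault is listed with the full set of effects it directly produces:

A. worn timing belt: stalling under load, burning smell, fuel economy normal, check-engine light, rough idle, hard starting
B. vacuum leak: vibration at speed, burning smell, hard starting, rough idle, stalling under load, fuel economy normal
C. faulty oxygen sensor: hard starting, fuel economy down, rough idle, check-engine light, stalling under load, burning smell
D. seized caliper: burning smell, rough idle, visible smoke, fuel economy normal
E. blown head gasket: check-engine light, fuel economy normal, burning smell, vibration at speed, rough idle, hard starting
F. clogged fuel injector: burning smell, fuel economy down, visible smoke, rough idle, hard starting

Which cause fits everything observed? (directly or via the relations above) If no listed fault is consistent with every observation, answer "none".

Testing each hypothesis:
(A) worn timing belt — fails on fuel economy down, misfire codes (predicts fuel economy normal, not fuel economy down)
(B) vacuum leak — fails on check-engine light, fuel economy down, misfire codes (predicts fuel economy normal, not fuel economy down)
(C) faulty oxygen sensor — rough idle +; check-engine light +; hard starting +; burning smell +; fuel economy down +; stalling under load +; misfire codes -
(D) seized caliper — rough idle +; check-engine light -; hard starting -; burning smell +; fuel economy down -; stalling under load -; misfire codes -
(E) blown head gasket — fails on fuel economy down, stalling under load, misfire codes (predicts fuel economy normal, not fuel economy down)
(F) clogged fuel injector — rough idle +; check-engine light -; hard starting +; burning smell +; fuel economy down +; stalling under load -; misfire codes -
No candidate is consistent with all observations.

none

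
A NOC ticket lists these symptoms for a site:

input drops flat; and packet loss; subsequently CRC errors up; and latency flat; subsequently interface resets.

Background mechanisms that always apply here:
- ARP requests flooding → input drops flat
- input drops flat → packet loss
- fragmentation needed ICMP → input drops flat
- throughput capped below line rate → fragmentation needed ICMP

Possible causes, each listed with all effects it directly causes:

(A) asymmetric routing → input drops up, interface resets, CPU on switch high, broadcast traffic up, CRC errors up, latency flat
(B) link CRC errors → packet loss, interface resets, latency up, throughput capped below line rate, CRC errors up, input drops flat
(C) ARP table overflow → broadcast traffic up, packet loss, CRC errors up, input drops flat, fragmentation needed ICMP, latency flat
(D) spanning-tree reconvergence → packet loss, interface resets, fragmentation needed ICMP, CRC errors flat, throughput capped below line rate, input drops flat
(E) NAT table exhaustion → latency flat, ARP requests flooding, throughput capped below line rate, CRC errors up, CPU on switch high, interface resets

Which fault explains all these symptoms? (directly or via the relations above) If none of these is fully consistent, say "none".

E

Testing each hypothesis:
(A) asymmetric routing — input drops flat NO; packet loss NO; CRC errors up yes; latency flat yes; interface resets yes
(B) link CRC errors — fails on latency flat (predicts latency up, not latency flat)
(C) ARP table overflow — input drops flat yes; packet loss yes; CRC errors up yes; latency flat yes; interface resets NO
(D) spanning-tree reconvergence — input drops flat yes; packet loss yes; CRC errors up NO; latency flat NO; interface resets yes
(E) NAT table exhaustion — accounts for every observation (input drops flat through ARP requests flooding → input drops flat)
(E) alone accounts for all the evidence.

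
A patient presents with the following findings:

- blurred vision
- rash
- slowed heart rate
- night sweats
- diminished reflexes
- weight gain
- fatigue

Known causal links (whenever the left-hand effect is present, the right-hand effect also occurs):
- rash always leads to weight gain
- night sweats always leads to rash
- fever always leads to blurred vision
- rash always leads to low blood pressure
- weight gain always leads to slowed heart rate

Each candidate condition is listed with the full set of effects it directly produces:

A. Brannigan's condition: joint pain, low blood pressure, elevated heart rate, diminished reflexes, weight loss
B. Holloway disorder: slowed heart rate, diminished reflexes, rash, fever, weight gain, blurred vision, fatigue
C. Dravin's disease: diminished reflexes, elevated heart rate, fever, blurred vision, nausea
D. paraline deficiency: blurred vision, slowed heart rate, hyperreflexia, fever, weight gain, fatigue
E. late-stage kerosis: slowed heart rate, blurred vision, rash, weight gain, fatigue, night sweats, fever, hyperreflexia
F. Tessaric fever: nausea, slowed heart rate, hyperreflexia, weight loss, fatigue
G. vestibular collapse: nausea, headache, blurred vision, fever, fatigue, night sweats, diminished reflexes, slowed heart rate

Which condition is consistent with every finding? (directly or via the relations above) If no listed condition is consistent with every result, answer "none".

G

Testing each hypothesis:
(A) Brannigan's condition — fails on blurred vision, rash, slowed heart rate, night sweats, weight gain, fatigue (predicts elevated heart rate, not slowed heart rate; predicts weight loss, not weight gain)
(B) Holloway disorder — does not account for night sweats
(C) Dravin's disease — fails on rash, slowed heart rate, night sweats, weight gain, fatigue (predicts elevated heart rate, not slowed heart rate)
(D) paraline deficiency — fails on rash, night sweats, diminished reflexes (predicts hyperreflexia, not diminished reflexes)
(E) late-stage kerosis — fails on diminished reflexes (predicts hyperreflexia, not diminished reflexes)
(F) Tessaric fever — fails on blurred vision, rash, night sweats, diminished reflexes, weight gain (predicts hyperreflexia, not diminished reflexes; predicts weight loss, not weight gain)
(G) vestibular collapse — accounts for every observation (rash through night sweats → rash)
Only (G) is consistent with every observation.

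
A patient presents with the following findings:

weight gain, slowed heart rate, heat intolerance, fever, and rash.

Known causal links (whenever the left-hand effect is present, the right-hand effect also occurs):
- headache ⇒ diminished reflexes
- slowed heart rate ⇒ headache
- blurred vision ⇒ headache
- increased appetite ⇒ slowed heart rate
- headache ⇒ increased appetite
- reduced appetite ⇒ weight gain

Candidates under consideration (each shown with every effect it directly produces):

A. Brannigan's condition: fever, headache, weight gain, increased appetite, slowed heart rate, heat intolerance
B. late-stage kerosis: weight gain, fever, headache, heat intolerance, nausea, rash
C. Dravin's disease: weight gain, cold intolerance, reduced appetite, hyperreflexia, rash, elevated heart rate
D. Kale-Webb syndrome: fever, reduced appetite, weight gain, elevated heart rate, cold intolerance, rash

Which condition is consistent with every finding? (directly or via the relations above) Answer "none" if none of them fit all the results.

Testing each hypothesis:
(A) Brannigan's condition — weight gain yes; slowed heart rate yes; heat intolerance yes; fever yes; rash NO
(B) late-stage kerosis — weight gain yes; slowed heart rate yes (by headache → increased appetite → slowed heart rate); heat intolerance yes; fever yes; rash yes
(C) Dravin's disease — fails on slowed heart rate, heat intolerance, fever (predicts elevated heart rate, not slowed heart rate; predicts cold intolerance, not heat intolerance)
(D) Kale-Webb syndrome — weight gain yes; slowed heart rate NO; heat intolerance NO; fever yes; rash yes
(B) alone accounts for all the evidence.

B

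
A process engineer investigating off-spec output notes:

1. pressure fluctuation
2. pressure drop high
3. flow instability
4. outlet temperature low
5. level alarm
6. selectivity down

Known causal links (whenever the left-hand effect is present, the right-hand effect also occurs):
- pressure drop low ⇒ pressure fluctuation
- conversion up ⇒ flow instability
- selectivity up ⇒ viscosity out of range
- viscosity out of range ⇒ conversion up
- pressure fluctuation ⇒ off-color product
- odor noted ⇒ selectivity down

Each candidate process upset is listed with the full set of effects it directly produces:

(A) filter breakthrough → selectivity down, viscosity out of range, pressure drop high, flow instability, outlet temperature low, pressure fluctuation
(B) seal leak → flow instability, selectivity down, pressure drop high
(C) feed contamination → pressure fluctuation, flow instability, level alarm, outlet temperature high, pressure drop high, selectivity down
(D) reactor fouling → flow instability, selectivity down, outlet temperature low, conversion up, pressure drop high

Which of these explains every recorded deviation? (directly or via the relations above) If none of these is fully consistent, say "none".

Testing each hypothesis:
(A) filter breakthrough — does not account for level alarm
(B) seal leak — does not account for pressure fluctuation, outlet temperature low, level alarm
(C) feed contamination — pressure fluctuation ✓; pressure drop high ✓; flow instability ✓; outlet temperature low ✗; level alarm ✓; selectivity down ✓
(D) reactor fouling — does not account for pressure fluctuation, level alarm
No candidate is consistent with all observations.

none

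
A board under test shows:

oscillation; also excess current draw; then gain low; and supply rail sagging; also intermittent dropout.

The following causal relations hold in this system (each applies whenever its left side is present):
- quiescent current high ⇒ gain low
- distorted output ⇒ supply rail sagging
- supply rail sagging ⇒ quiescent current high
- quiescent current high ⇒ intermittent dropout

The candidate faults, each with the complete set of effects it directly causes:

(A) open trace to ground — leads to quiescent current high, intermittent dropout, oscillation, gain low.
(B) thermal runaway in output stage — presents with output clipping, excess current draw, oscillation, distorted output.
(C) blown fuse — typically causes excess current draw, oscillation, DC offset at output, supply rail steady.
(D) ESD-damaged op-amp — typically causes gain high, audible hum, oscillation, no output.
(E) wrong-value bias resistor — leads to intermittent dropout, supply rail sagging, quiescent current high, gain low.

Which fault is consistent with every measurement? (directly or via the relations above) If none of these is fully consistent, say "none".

B

Testing each hypothesis:
(A) open trace to ground — oscillation ✓; excess current draw ✗; gain low ✓; supply rail sagging ✗; intermittent dropout ✓
(B) thermal runaway in output stage — accounts for every observation (gain low by distorted output → supply rail sagging → quiescent current high → gain low)
(C) blown fuse — oscillation ✓; excess current draw ✓; gain low ✗; supply rail sagging ✗; intermittent dropout ✗
(D) ESD-damaged op-amp — oscillation ✓; excess current draw ✗; gain low ✗; supply rail sagging ✗; intermittent dropout ✗
(E) wrong-value bias resistor — oscillation ✗; excess current draw ✗; gain low ✓; supply rail sagging ✓; intermittent dropout ✓
Only (B) is consistent with every observation.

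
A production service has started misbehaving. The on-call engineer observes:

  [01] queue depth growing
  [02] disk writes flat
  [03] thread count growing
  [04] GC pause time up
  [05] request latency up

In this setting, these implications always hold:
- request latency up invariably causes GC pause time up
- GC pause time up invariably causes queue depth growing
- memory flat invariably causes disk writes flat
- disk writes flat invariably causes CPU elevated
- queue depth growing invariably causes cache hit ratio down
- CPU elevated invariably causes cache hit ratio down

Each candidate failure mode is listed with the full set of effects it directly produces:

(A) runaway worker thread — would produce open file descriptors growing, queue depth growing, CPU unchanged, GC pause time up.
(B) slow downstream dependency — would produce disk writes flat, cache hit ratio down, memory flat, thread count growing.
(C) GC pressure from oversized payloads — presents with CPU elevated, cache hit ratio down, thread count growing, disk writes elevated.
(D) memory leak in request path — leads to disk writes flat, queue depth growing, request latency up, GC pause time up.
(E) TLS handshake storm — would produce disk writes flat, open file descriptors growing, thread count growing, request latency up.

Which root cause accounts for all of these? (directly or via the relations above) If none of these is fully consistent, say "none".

E

Testing each hypothesis:
(A) runaway worker thread — queue depth growing yes; disk writes flat NO; thread count growing NO; GC pause time up yes; request latency up NO
(B) slow downstream dependency — queue depth growing NO; disk writes flat yes; thread count growing yes; GC pause time up NO; request latency up NO
(C) GC pressure from oversized payloads — queue depth growing NO; disk writes flat NO; thread count growing yes; GC pause time up NO; request latency up NO
(D) memory leak in request path — queue depth growing yes; disk writes flat yes; thread count growing NO; GC pause time up yes; request latency up yes
(E) TLS handshake storm — queue depth growing yes (by request latency up → GC pause time up → queue depth growing); disk writes flat yes; thread count growing yes; GC pause time up yes (by request latency up → GC pause time up); request latency up yes
Only (E) is consistent with every observation.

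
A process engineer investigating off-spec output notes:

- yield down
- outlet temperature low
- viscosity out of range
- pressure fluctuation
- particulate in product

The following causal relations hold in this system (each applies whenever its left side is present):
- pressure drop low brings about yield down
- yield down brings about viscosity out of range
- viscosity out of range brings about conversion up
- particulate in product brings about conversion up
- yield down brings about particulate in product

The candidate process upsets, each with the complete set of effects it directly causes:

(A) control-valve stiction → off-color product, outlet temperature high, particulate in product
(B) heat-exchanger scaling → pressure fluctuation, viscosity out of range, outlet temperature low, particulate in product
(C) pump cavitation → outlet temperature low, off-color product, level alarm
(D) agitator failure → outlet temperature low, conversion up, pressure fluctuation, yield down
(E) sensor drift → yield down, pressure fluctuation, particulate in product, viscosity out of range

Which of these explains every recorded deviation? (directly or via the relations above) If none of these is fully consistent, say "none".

Per-candidate check:
(A) control-valve stiction — yield down NO; outlet temperature low NO; viscosity out of range NO; pressure fluctuation NO; particulate in product yes
(B) heat-exchanger scaling — does not account for yield down
(C) pump cavitation — yield down NO; outlet temperature low yes; viscosity out of range NO; pressure fluctuation NO; particulate in product NO
(D) agitator failure — yield down yes; outlet temperature low yes; viscosity out of range yes (via yield down → viscosity out of range); pressure fluctuation yes; particulate in product yes (via yield down → particulate in product)
(E) sensor drift — yield down yes; outlet temperature low NO; viscosity out of range yes; pressure fluctuation yes; particulate in product yes
Only (D) is consistent with every observation.

D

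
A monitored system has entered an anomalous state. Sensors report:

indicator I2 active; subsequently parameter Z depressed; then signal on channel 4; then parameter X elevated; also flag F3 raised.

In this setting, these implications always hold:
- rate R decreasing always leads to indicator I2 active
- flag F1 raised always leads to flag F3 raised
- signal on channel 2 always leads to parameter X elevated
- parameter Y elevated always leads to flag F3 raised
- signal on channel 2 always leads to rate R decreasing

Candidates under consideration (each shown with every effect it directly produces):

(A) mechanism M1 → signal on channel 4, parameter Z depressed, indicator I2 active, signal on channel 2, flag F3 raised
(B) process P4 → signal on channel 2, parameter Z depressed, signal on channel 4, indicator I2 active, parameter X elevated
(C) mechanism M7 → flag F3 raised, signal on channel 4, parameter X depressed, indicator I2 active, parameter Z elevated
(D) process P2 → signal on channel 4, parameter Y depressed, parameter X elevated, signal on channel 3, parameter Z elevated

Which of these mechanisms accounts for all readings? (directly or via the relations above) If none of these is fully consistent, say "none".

A

For each candidate, compare predicted effects to what was observed:
(A) mechanism M1 — accounts for every observation (parameter X elevated via signal on channel 2 → parameter X elevated)
(B) process P4 — indicator I2 active +; parameter Z depressed +; signal on channel 4 +; parameter X elevated +; flag F3 raised -
(C) mechanism M7 — fails on parameter Z depressed, parameter X elevated (predicts parameter Z elevated, not parameter Z depressed; predicts parameter X depressed, not parameter X elevated)
(D) process P2 — indicator I2 active -; parameter Z depressed -; signal on channel 4 +; parameter X elevated +; flag F3 raised -
(A) is the only candidate with no mismatches.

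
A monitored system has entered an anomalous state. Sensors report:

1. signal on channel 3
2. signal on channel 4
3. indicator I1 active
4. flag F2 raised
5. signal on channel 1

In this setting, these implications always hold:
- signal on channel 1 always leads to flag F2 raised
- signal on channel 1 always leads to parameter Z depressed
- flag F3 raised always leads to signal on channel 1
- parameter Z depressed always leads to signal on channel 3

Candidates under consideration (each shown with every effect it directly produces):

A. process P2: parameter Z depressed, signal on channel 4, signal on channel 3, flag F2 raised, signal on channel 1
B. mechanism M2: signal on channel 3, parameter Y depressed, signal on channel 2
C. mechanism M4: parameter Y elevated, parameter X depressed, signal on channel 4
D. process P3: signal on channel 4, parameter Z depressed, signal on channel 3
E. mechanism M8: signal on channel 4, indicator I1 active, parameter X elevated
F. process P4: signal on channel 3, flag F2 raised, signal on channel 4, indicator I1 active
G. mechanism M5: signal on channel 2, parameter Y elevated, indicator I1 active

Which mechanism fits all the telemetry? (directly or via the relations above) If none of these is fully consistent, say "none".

For each candidate, compare predicted effects to what was observed:
(A) process P2 — does not account for indicator I1 active
(B) mechanism M2 — does not account for signal on channel 4, indicator I1 active, flag F2 raised, signal on channel 1
(C) mechanism M4 — signal on channel 3 -; signal on channel 4 +; indicator I1 active -; flag F2 raised -; signal on channel 1 -
(D) process P3 — does not account for indicator I1 active, flag F2 raised, signal on channel 1
(E) mechanism M8 — does not account for signal on channel 3, flag F2 raised, signal on channel 1
(F) process P4 — signal on channel 3 +; signal on channel 4 +; indicator I1 active +; flag F2 raised +; signal on channel 1 -
(G) mechanism M5 — signal on channel 3 -; signal on channel 4 -; indicator I1 active +; flag F2 raised -; signal on channel 1 -
None of the listed candidates fits everything.

none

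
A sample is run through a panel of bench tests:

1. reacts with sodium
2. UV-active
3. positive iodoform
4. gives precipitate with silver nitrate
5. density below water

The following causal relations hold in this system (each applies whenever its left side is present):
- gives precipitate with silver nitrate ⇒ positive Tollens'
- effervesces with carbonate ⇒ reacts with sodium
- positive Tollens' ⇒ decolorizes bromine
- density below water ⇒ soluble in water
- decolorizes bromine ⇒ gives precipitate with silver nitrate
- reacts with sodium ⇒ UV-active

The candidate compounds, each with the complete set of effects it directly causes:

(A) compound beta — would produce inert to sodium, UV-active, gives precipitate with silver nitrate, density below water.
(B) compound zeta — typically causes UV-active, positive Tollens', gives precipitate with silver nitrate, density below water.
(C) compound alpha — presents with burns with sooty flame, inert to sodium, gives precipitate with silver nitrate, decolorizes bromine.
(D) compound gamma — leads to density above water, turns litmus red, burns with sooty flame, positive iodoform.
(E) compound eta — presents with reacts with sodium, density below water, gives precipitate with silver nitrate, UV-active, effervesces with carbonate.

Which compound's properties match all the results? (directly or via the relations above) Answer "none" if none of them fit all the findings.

Checking each candidate against the observations:
(A) compound beta — reacts with sodium miss; UV-active match; positive iodoform miss; gives precipitate with silver nitrate match; density below water match
(B) compound zeta — does not account for reacts with sodium, positive iodoform
(C) compound alpha — fails on reacts with sodium, UV-active, positive iodoform, density below water (predicts inert to sodium, not reacts with sodium)
(D) compound gamma — fails on reacts with sodium, UV-active, gives precipitate with silver nitrate, density below water (predicts density above water, not density below water)
(E) compound eta — does not account for positive iodoform
No candidate is consistent with all observations.

none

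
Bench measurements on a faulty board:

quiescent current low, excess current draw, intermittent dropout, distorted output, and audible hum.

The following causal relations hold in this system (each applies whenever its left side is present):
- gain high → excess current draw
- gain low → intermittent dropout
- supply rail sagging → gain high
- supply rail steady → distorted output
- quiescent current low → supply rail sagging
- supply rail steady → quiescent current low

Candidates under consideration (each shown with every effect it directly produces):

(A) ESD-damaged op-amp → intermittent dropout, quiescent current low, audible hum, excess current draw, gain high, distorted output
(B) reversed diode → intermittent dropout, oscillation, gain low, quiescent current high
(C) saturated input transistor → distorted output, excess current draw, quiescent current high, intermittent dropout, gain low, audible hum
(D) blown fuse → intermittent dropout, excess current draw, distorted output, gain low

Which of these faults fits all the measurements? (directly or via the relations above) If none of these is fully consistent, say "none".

A

Per-candidate check:
(A) ESD-damaged op-amp — accounts for every observation
(B) reversed diode — quiescent current low -; excess current draw -; intermittent dropout +; distorted output -; audible hum -
(C) saturated input transistor — fails on quiescent current low (predicts quiescent current high, not quiescent current low)
(D) blown fuse — quiescent current low -; excess current draw +; intermittent dropout +; distorted output +; audible hum -
Only (A) is consistent with every observation.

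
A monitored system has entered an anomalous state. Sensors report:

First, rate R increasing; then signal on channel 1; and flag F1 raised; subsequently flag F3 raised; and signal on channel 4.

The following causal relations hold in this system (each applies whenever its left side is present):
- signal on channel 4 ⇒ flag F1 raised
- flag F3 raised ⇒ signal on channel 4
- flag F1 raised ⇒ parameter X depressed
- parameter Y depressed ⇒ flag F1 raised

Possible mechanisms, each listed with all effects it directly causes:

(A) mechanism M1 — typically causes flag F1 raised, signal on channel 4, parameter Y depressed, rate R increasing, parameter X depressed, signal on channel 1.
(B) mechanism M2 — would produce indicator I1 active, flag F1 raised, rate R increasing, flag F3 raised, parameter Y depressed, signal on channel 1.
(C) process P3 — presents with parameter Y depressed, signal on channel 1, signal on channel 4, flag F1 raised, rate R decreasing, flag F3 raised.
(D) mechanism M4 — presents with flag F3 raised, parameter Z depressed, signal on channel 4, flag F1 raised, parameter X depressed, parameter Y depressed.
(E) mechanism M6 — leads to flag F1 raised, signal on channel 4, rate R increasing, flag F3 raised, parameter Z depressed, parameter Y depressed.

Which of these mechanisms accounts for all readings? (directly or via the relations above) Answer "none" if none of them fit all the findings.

Testing each hypothesis:
(A) mechanism M1 — rate R increasing match; signal on channel 1 match; flag F1 raised match; flag F3 raised miss; signal on channel 4 match
(B) mechanism M2 — accounts for every observation (signal on channel 4 by flag F3 raised → signal on channel 4)
(C) process P3 — fails on rate R increasing (predicts rate R decreasing, not rate R increasing)
(D) mechanism M4 — rate R increasing miss; signal on channel 1 miss; flag F1 raised match; flag F3 raised match; signal on channel 4 match
(E) mechanism M6 — rate R increasing match; signal on channel 1 miss; flag F1 raised match; flag F3 raised match; signal on channel 4 match
(B) alone accounts for all the evidence.

B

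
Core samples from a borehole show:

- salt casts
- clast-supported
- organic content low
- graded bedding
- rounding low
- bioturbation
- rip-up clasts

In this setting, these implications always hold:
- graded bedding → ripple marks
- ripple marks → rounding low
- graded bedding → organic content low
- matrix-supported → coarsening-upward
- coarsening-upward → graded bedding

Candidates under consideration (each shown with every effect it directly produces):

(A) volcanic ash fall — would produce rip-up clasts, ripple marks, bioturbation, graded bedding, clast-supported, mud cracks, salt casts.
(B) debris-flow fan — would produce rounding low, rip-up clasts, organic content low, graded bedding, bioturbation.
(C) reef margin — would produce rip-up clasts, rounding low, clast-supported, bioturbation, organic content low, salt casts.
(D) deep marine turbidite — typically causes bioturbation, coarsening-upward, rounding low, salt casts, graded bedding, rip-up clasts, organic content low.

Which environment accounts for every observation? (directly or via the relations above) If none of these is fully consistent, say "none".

A

Per-candidate check:
(A) volcanic ash fall — accounts for every observation (organic content low via graded bedding → organic content low)
(B) debris-flow fan — salt casts ✗; clast-supported ✗; organic content low ✓; graded bedding ✓; rounding low ✓; bioturbation ✓; rip-up clasts ✓
(C) reef margin — salt casts ✓; clast-supported ✓; organic content low ✓; graded bedding ✗; rounding low ✓; bioturbation ✓; rip-up clasts ✓
(D) deep marine turbidite — salt casts ✓; clast-supported ✗; organic content low ✓; graded bedding ✓; rounding low ✓; bioturbation ✓; rip-up clasts ✓
Only (A) is consistent with every observation.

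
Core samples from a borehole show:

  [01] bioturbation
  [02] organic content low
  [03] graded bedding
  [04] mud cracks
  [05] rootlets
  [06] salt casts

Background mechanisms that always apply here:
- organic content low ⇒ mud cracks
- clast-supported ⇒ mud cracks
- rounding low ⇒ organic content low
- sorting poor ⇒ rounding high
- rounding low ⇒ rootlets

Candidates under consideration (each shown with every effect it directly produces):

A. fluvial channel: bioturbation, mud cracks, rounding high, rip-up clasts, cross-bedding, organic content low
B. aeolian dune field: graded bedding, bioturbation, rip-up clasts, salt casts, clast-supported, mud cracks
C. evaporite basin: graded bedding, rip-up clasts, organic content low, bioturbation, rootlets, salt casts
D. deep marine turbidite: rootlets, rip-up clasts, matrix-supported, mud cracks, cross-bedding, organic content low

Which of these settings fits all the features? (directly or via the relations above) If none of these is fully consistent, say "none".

C

For each candidate, compare predicted effects to what was observed:
(A) fluvial channel — bioturbation ✓; organic content low ✓; graded bedding ✗; mud cracks ✓; rootlets ✗; salt casts ✗
(B) aeolian dune field — bioturbation ✓; organic content low ✗; graded bedding ✓; mud cracks ✓; rootlets ✗; salt casts ✓
(C) evaporite basin — bioturbation ✓; organic content low ✓; graded bedding ✓; mud cracks ✓ (through organic content low → mud cracks); rootlets ✓; salt casts ✓
(D) deep marine turbidite — bioturbation ✗; organic content low ✓; graded bedding ✗; mud cracks ✓; rootlets ✓; salt casts ✗
(C) alone accounts for all the evidence.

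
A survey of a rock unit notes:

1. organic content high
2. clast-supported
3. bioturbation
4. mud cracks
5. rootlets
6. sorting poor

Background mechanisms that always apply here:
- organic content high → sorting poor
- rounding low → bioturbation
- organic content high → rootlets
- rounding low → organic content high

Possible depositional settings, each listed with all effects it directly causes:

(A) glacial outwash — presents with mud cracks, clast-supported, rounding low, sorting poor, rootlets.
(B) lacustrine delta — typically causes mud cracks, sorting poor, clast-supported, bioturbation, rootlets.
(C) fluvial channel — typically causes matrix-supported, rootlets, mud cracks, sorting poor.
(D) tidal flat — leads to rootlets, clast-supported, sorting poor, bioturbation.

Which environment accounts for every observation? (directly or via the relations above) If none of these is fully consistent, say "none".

Testing each hypothesis:
(A) glacial outwash — accounts for every observation (organic content high through rounding low → organic content high)
(B) lacustrine delta — does not account for organic content high
(C) fluvial channel — organic content high NO; clast-supported NO; bioturbation NO; mud cracks yes; rootlets yes; sorting poor yes
(D) tidal flat — organic content high NO; clast-supported yes; bioturbation yes; mud cracks NO; rootlets yes; sorting poor yes
(A) alone accounts for all the evidence.

A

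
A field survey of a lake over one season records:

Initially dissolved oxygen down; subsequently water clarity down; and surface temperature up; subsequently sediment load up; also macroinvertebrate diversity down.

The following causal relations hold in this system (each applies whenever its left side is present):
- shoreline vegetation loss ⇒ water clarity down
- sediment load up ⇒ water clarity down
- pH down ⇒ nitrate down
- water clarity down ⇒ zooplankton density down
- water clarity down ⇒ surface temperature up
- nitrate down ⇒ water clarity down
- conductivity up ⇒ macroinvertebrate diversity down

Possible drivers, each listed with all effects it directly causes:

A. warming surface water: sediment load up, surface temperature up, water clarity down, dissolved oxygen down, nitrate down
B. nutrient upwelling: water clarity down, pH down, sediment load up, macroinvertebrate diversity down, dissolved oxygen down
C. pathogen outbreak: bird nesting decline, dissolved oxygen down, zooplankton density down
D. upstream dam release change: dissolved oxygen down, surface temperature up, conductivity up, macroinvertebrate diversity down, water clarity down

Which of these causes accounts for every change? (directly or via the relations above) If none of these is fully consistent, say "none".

Testing each hypothesis:
(A) warming surface water — does not account for macroinvertebrate diversity down
(B) nutrient upwelling — dissolved oxygen down ✓; water clarity down ✓; surface temperature up ✓ (through water clarity down → surface temperature up); sediment load up ✓; macroinvertebrate diversity down ✓
(C) pathogen outbreak — does not account for water clarity down, surface temperature up, sediment load up, macroinvertebrate diversity down
(D) upstream dam release change — dissolved oxygen down ✓; water clarity down ✓; surface temperature up ✓; sediment load up ✗; macroinvertebrate diversity down ✓
Only (B) is consistent with every observation.

B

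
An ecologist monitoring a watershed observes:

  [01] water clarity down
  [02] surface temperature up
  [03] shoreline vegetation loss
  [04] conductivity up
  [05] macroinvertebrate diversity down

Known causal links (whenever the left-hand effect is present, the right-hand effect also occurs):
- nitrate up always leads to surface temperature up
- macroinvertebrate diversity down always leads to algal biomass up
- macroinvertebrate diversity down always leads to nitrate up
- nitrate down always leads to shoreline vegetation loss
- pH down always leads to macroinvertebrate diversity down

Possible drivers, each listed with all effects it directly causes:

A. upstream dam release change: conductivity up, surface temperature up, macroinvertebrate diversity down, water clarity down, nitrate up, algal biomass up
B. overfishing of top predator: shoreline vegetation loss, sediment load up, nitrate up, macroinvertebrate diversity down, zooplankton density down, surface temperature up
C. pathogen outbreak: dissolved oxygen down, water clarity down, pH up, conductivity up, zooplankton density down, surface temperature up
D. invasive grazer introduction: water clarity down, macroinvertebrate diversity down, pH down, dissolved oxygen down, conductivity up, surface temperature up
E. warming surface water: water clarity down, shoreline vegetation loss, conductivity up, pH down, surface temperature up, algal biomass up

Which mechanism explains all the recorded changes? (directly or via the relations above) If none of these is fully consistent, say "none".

E

For each candidate, compare predicted effects to what was observed:
(A) upstream dam release change — does not account for shoreline vegetation loss
(B) overfishing of top predator — water clarity down -; surface temperature up +; shoreline vegetation loss +; conductivity up -; macroinvertebrate diversity down +
(C) pathogen outbreak — does not account for shoreline vegetation loss, macroinvertebrate diversity down
(D) invasive grazer introduction — does not account for shoreline vegetation loss
(E) warming surface water — accounts for every observation (macroinvertebrate diversity down through pH down → macroinvertebrate diversity down)
Only (E) is consistent with every observation.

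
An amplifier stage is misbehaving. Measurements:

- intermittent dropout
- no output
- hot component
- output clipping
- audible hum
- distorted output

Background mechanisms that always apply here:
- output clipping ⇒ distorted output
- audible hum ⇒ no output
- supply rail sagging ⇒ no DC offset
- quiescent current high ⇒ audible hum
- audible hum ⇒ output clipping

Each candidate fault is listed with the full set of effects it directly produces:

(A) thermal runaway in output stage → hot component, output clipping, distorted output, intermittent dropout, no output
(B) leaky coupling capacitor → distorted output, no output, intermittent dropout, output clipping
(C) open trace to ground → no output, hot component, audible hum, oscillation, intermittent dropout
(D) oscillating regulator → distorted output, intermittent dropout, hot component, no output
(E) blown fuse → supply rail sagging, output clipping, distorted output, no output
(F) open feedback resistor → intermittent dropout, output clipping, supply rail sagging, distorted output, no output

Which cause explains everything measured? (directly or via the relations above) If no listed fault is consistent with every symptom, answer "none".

Checking each candidate against the observations:
(A) thermal runaway in output stage — intermittent dropout yes; no output yes; hot component yes; output clipping yes; audible hum NO; distorted output yes
(B) leaky coupling capacitor — does not account for hot component, audible hum
(C) open trace to ground — accounts for every observation (output clipping via audible hum → output clipping)
(D) oscillating regulator — does not account for output clipping, audible hum
(E) blown fuse — intermittent dropout NO; no output yes; hot component NO; output clipping yes; audible hum NO; distorted output yes
(F) open feedback resistor — intermittent dropout yes; no output yes; hot component NO; output clipping yes; audible hum NO; distorted output yes
(C) alone accounts for all the evidence.

C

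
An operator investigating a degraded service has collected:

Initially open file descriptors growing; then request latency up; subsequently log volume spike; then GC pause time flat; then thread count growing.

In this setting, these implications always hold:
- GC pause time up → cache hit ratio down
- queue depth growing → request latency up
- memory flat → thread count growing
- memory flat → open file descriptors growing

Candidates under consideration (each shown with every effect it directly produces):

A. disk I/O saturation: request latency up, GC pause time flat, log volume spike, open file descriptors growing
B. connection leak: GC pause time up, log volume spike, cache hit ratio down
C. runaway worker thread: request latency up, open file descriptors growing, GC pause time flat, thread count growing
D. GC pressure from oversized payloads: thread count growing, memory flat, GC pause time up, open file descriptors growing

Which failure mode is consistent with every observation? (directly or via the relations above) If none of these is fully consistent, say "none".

none

Per-candidate check:
(A) disk I/O saturation — does not account for thread count growing
(B) connection leak — open file descriptors growing NO; request latency up NO; log volume spike yes; GC pause time flat NO; thread count growing NO
(C) runaway worker thread — open file descriptors growing yes; request latency up yes; log volume spike NO; GC pause time flat yes; thread count growing yes
(D) GC pressure from oversized payloads — open file descriptors growing yes; request latency up NO; log volume spike NO; GC pause time flat NO; thread count growing yes
Every candidate fails on at least one observation.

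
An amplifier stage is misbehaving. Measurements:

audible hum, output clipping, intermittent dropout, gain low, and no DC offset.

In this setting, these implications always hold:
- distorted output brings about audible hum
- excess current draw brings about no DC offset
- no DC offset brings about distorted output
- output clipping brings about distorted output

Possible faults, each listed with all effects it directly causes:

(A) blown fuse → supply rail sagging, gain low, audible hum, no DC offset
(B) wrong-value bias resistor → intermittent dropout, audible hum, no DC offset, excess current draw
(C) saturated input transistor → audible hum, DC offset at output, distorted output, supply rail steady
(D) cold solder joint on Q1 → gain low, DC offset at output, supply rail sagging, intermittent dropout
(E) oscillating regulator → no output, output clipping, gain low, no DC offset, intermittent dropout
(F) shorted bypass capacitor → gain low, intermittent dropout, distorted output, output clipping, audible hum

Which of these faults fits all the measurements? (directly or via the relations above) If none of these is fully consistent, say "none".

E

Per-candidate check:
(A) blown fuse — audible hum yes; output clipping NO; intermittent dropout NO; gain low yes; no DC offset yes
(B) wrong-value bias resistor — does not account for output clipping, gain low
(C) saturated input transistor — audible hum yes; output clipping NO; intermittent dropout NO; gain low NO; no DC offset NO
(D) cold solder joint on Q1 — fails on audible hum, output clipping, no DC offset (predicts DC offset at output, not no DC offset)
(E) oscillating regulator — audible hum yes (by output clipping → distorted output → audible hum); output clipping yes; intermittent dropout yes; gain low yes; no DC offset yes
(F) shorted bypass capacitor — does not account for no DC offset
(E) is the only candidate with no mismatches.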